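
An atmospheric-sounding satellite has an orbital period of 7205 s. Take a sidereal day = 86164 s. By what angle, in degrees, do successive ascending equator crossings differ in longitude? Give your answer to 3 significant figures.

During one orbit Earth rotates (7205.0 / 86164) × 360° = 30.10°.

30.1°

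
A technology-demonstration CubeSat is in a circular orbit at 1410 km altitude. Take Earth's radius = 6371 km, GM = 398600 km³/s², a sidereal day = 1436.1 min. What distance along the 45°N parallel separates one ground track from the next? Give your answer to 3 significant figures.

Semi-major axis a = 6371 + 1410 = 7781 km. Period T = 2π√(a³/μ) = 2π√(7781³/398600) = 6830.7 s = 113.84 min.
Node shift per orbit = (6830.7/86166) × 360° = 28.54°.
Equatorial spacing = 28.54 × 111.2 km/° = 3173 km.
At 45° latitude, spacing = 3173 × cos(45°) = 2244 km.

2240 km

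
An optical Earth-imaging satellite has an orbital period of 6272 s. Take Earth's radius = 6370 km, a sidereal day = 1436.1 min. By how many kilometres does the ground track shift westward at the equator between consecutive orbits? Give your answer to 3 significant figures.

2910 km

During one orbit Earth rotates (6272.0 / 86166) × 360° = 26.20°.
At the equator that is 26.20° × (2π·6370/360) km/° = 26.20 × 111.2 = 2913 km.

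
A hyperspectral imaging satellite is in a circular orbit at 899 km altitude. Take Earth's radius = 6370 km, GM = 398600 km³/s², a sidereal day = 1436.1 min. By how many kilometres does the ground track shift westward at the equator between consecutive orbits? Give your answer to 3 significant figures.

Semi-major axis a = 6370 + 899 = 7269 km. Period T = 2π√(a³/μ) = 2π√(7269³/398600) = 6167.7 s = 102.79 min.
During one orbit Earth rotates (6167.7 / 86166) × 360° = 25.77°.
At the equator that is 25.77° × (2π·6370/360) km/° = 25.77 × 111.2 = 2865 km.

2860 km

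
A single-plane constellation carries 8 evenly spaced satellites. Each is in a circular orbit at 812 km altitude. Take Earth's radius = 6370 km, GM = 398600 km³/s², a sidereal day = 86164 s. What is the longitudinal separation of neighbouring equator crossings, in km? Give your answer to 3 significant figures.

Semi-major axis a = 6370 + 812 = 7182 km. Period T = 2π√(a³/μ) = 2π√(7182³/398600) = 6057.3 s = 100.96 min.
Single-satellite node shift = (6057.3/86164) × 360° = 25.31°.
With 8 satellites evenly phased, successive equator crossings are 25.31/8 = 3.163° apart.
That is 3.163 × 111.2 = 352 km at the equator.

352 km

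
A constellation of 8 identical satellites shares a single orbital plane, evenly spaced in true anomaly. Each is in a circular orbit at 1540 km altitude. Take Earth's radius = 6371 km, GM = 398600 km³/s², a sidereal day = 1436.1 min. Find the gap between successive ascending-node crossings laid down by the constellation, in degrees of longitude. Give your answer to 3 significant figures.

Semi-major axis a = 6371 + 1540 = 7911 km. Period T = 2π√(a³/μ) = 2π√(7911³/398600) = 7002.6 s = 116.71 min.
Single-satellite node shift = (7002.6/86166) × 360° = 29.26°.
With 8 satellites evenly phased, successive equator crossings are 29.26/8 = 3.657° apart.

3.66°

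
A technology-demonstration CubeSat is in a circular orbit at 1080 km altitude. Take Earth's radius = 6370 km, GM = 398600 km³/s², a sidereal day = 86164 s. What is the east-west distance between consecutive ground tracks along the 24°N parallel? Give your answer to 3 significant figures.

2720 km

Semi-major axis a = 6370 + 1080 = 7450 km. Period T = 2π√(a³/μ) = 2π√(7450³/398600) = 6399.5 s = 106.66 min.
Node shift per orbit = (6399.5/86164) × 360° = 26.74°.
Equatorial spacing = 26.74 × 111.2 km/° = 2973 km.
At 24° latitude, spacing = 2973 × cos(24°) = 2716 km.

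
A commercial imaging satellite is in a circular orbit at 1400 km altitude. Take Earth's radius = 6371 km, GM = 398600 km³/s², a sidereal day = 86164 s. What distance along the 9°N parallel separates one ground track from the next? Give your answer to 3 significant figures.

3130 km

Semi-major axis a = 6371 + 1400 = 7771 km. Period T = 2π√(a³/μ) = 2π√(7771³/398600) = 6817.5 s = 113.63 min.
Node shift per orbit = (6817.5/86164) × 360° = 28.48°.
Equatorial spacing = 28.48 × 111.2 km/° = 3167 km.
At 9° latitude, spacing = 3167 × cos(9°) = 3128 km.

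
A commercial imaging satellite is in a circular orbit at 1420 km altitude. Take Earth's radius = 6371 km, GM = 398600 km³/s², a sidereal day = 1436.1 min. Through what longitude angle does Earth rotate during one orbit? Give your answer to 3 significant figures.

28.6°

Semi-major axis a = 6371 + 1420 = 7791 km. Period T = 2π√(a³/μ) = 2π√(7791³/398600) = 6843.9 s = 114.06 min.
During one orbit Earth rotates (6843.9 / 86166) × 360° = 28.59°.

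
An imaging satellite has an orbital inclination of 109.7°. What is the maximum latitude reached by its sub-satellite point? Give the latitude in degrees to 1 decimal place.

Retrograde orbit: the ground track reaches ±(180° − i) = ±(180 − 109.7) = ±70.3°.

70.3°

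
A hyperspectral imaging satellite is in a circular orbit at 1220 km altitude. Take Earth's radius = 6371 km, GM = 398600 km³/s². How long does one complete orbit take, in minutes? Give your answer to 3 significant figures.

Semi-major axis a = 6371 + 1220 = 7591 km. Period T = 2π√(a³/μ) = 2π√(7591³/398600) = 6582.0 s = 109.70 min.

110 min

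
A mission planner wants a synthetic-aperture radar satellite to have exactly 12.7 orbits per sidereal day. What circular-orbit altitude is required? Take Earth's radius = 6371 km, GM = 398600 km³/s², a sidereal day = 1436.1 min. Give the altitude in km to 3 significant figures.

1380 km

Required period T = 86166 / 12.7 = 6784.7 s.
From T = 2π√(a³/μ): a = (μ T²/4π²)^(1/3) = (398600 × 6784.7² / 4π²)^(1/3) = 7746 km.
Altitude h = a − R = 7746 − 6371 = 1375 km.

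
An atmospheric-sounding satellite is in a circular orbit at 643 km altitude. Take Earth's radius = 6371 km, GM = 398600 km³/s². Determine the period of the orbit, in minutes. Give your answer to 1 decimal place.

Semi-major axis a = 6371 + 643 = 7014 km. Period T = 2π√(a³/μ) = 2π√(7014³/398600) = 5846.0 s = 97.43 min.

97.4 min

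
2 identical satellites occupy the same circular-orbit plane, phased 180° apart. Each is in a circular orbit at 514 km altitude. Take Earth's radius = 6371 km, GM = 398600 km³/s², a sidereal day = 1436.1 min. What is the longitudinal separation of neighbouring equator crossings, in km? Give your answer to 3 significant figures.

Semi-major axis a = 6371 + 514 = 6885 km. Period T = 2π√(a³/μ) = 2π√(6885³/398600) = 5685.5 s = 94.76 min.
Single-satellite node shift = (5685.5/86166) × 360° = 23.75°.
With 2 satellites evenly phased, successive equator crossings are 23.75/2 = 11.877° apart.
That is 11.877 × 111.2 = 1321 km at the equator.

1320 km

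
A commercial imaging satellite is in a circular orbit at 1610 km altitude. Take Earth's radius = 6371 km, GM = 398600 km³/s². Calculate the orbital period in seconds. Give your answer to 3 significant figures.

Semi-major axis a = 6371 + 1610 = 7981 km. Period T = 2π√(a³/μ) = 2π√(7981³/398600) = 7095.7 s = 118.26 min.

7100 seconds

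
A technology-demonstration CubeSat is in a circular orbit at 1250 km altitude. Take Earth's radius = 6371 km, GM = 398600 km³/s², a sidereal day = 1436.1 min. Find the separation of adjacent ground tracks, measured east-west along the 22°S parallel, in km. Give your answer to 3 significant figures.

2850 km

Semi-major axis a = 6371 + 1250 = 7621 km. Period T = 2π√(a³/μ) = 2π√(7621³/398600) = 6621.1 s = 110.35 min.
Node shift per orbit = (6621.1/86166) × 360° = 27.66°.
Equatorial spacing = 27.66 × 111.2 km/° = 3076 km.
At 22° latitude, spacing = 3076 × cos(22°) = 2852 km.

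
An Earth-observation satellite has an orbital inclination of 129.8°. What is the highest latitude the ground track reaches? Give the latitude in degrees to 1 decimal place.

50.2°

Retrograde orbit: the ground track reaches ±(180° − i) = ±(180 − 129.8) = ±50.2°.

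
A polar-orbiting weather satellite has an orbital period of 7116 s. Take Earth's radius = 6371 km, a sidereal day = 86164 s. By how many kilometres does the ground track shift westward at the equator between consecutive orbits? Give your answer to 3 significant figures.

During one orbit Earth rotates (7116.0 / 86164) × 360° = 29.73°.
At the equator that is 29.73° × (2π·6371/360) km/° = 29.73 × 111.2 = 3306 km.

3310 km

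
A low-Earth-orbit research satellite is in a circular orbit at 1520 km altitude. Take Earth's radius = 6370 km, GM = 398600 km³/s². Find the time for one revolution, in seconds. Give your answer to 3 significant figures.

Semi-major axis a = 6370 + 1520 = 7890 km. Period T = 2π√(a³/μ) = 2π√(7890³/398600) = 6974.7 s = 116.25 min.

6970 seconds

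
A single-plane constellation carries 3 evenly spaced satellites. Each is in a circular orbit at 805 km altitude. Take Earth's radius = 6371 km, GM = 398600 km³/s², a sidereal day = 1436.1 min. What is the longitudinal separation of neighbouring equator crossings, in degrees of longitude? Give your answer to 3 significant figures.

Semi-major axis a = 6371 + 805 = 7176 km. Period T = 2π√(a³/μ) = 2π√(7176³/398600) = 6049.7 s = 100.83 min.
Single-satellite node shift = (6049.7/86166) × 360° = 25.28°.
With 3 satellites evenly phased, successive equator crossings are 25.28/3 = 8.425° apart.

8.43°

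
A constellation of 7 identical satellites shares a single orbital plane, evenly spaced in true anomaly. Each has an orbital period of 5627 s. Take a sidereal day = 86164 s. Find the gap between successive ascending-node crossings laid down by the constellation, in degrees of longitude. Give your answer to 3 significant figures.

3.36°

Single-satellite node shift = (5627.0/86164) × 360° = 23.51°.
With 7 satellites evenly phased, successive equator crossings are 23.51/7 = 3.359° apart.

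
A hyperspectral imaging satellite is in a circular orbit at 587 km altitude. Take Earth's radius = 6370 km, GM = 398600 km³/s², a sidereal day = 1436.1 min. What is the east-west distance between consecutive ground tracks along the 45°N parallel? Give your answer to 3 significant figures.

Semi-major axis a = 6370 + 587 = 6957 km. Period T = 2π√(a³/μ) = 2π√(6957³/398600) = 5774.9 s = 96.25 min.
Node shift per orbit = (5774.9/86166) × 360° = 24.13°.
Equatorial spacing = 24.13 × 111.2 km/° = 2682 km.
At 45° latitude, spacing = 2682 × cos(45°) = 1897 km.

1900 km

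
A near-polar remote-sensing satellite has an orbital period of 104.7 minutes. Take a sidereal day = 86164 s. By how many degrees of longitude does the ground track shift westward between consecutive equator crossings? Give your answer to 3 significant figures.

26.2°

T = 104.7 min = 6282.0 s.
During one orbit Earth rotates (6282.0 / 86164) × 360° = 26.25°.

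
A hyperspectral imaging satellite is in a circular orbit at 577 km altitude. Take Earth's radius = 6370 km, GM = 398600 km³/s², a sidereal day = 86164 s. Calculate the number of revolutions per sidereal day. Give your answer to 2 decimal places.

14.95

Semi-major axis a = 6370 + 577 = 6947 km. Period T = 2π√(a³/μ) = 2π√(6947³/398600) = 5762.4 s = 96.04 min.
Orbits per sidereal day = 86164 / 5762.4 = 14.953.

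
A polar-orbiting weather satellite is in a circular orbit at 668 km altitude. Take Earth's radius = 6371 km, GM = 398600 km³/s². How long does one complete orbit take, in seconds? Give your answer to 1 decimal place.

Semi-major axis a = 6371 + 668 = 7039 km. Period T = 2π√(a³/μ) = 2π√(7039³/398600) = 5877.3 s = 97.95 min.

5877.3 seconds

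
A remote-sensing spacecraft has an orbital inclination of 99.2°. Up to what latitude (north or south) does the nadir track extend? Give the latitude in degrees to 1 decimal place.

Retrograde orbit: the ground track reaches ±(180° − i) = ±(180 − 99.2) = ±80.8°.

80.8°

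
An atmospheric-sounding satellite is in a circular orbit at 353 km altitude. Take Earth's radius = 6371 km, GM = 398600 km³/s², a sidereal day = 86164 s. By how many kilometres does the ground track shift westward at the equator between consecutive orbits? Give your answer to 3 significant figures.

2550 km

Semi-major axis a = 6371 + 353 = 6724 km. Period T = 2π√(a³/μ) = 2π√(6724³/398600) = 5487.2 s = 91.45 min.
During one orbit Earth rotates (5487.2 / 86164) × 360° = 22.93°.
At the equator that is 22.93° × (2π·6371/360) km/° = 22.93 × 111.2 = 2549 km.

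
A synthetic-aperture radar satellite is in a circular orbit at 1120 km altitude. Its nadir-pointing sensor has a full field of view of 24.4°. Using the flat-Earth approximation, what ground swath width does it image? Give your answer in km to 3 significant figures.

484 km

Half-angle = 24.4°/2 = 12.2°.
Swath width ≈ 2h·tan(θ/2) = 2 × 1120 × tan(12.2°) = 484.3 km.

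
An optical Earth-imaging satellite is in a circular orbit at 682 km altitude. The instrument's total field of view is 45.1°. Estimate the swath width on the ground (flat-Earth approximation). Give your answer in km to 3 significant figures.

Half-angle = 45.1°/2 = 22.55°.
Swath width ≈ 2h·tan(θ/2) = 2 × 682 × tan(22.55°) = 566.4 km.

566 km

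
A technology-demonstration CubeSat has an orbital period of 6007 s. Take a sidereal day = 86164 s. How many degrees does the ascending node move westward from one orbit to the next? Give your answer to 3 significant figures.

During one orbit Earth rotates (6007.0 / 86164) × 360° = 25.10°.

25.1°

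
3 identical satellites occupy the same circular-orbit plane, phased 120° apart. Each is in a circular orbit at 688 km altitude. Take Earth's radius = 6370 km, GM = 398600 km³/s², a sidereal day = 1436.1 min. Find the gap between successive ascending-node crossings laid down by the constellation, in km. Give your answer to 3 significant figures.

914 km

Semi-major axis a = 6370 + 688 = 7058 km. Period T = 2π√(a³/μ) = 2π√(7058³/398600) = 5901.1 s = 98.35 min.
Single-satellite node shift = (5901.1/86166) × 360° = 24.65°.
With 3 satellites evenly phased, successive equator crossings are 24.65/3 = 8.218° apart.
That is 8.218 × 111.2 = 914 km at the equator.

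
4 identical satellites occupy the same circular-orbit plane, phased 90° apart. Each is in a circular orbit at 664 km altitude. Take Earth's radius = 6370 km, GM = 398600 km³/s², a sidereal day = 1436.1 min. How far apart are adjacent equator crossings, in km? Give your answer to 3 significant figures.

Semi-major axis a = 6370 + 664 = 7034 km. Period T = 2π√(a³/μ) = 2π√(7034³/398600) = 5871.0 s = 97.85 min.
Single-satellite node shift = (5871.0/86166) × 360° = 24.53°.
With 4 satellites evenly phased, successive equator crossings are 24.53/4 = 6.132° apart.
That is 6.132 × 111.2 = 682 km at the equator.

682 km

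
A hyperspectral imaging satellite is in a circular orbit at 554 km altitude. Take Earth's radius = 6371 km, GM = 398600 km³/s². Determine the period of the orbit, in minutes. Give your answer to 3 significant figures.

95.6 min

Semi-major axis a = 6371 + 554 = 6925 km. Period T = 2π√(a³/μ) = 2π√(6925³/398600) = 5735.1 s = 95.58 min.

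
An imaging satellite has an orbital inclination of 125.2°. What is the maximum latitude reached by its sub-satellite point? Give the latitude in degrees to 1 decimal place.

Retrograde orbit: the ground track reaches ±(180° − i) = ±(180 − 125.2) = ±54.8°.

54.8°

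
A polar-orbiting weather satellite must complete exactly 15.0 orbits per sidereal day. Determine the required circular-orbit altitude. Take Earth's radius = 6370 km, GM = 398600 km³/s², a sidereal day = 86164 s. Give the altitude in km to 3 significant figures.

562 km

Required period T = 86164 / 15.0 = 5744.3 s.
From T = 2π√(a³/μ): a = (μ T²/4π²)^(1/3) = (398600 × 5744.3² / 4π²)^(1/3) = 6932 km.
Altitude h = a − R = 6932 − 6370 = 562 km.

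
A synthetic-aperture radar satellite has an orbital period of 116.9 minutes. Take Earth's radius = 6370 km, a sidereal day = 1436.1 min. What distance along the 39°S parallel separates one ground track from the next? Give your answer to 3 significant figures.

2530 km

T = 116.9 min = 7014.0 s.
Node shift per orbit = (7014.0/86166) × 360° = 29.30°.
Equatorial spacing = 29.30 × 111.2 km/° = 3258 km.
At 39° latitude, spacing = 3258 × cos(39°) = 2532 km.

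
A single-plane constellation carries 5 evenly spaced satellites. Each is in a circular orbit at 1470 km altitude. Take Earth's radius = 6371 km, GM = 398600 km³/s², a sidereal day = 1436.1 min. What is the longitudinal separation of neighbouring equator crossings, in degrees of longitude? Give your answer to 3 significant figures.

Semi-major axis a = 6371 + 1470 = 7841 km. Period T = 2π√(a³/μ) = 2π√(7841³/398600) = 6909.8 s = 115.16 min.
Single-satellite node shift = (6909.8/86166) × 360° = 28.87°.
With 5 satellites evenly phased, successive equator crossings are 28.87/5 = 5.774° apart.

5.77°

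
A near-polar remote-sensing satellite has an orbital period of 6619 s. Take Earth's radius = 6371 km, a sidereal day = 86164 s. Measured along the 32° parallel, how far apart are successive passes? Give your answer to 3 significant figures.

2610 km

Node shift per orbit = (6619.0/86164) × 360° = 27.65°.
Equatorial spacing = 27.65 × 111.2 km/° = 3075 km.
At 32° latitude, spacing = 3075 × cos(32°) = 2608 km.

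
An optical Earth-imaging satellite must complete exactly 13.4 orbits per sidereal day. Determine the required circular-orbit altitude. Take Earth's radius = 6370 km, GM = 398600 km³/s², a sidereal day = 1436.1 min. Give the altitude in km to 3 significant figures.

Required period T = 86166 / 13.4 = 6430.3 s.
From T = 2π√(a³/μ): a = (μ T²/4π²)^(1/3) = (398600 × 6430.3² / 4π²)^(1/3) = 7474 km.
Altitude h = a − R = 7474 − 6370 = 1104 km.

1100 km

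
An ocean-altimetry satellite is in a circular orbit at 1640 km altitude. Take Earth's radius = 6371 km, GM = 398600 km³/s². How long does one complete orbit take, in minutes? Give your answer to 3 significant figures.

119 min

Semi-major axis a = 6371 + 1640 = 8011 km. Period T = 2π√(a³/μ) = 2π√(8011³/398600) = 7135.8 s = 118.93 min.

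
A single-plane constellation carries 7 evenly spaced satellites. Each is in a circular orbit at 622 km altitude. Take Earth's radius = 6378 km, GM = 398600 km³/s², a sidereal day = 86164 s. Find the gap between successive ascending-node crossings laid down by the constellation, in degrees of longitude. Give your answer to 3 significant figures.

3.48°

Semi-major axis a = 6378 + 622 = 7000 km. Period T = 2π√(a³/μ) = 2π√(7000³/398600) = 5828.5 s = 97.14 min.
Single-satellite node shift = (5828.5/86164) × 360° = 24.35°.
With 7 satellites evenly phased, successive equator crossings are 24.35/7 = 3.479° apart.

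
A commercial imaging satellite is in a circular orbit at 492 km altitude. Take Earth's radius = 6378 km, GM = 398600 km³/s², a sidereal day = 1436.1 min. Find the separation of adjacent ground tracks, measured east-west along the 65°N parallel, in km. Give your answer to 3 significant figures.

1110 km

Semi-major axis a = 6378 + 492 = 6870 km. Period T = 2π√(a³/μ) = 2π√(6870³/398600) = 5666.9 s = 94.45 min.
Node shift per orbit = (5666.9/86166) × 360° = 23.68°.
Equatorial spacing = 23.68 × 111.3 km/° = 2636 km.
At 65° latitude, spacing = 2636 × cos(65°) = 1114 km.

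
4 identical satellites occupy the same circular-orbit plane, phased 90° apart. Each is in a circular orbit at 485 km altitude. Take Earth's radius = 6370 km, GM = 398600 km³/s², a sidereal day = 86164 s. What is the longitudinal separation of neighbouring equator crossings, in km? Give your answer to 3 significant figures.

656 km

Semi-major axis a = 6370 + 485 = 6855 km. Period T = 2π√(a³/μ) = 2π√(6855³/398600) = 5648.4 s = 94.14 min.
Single-satellite node shift = (5648.4/86164) × 360° = 23.60°.
With 4 satellites evenly phased, successive equator crossings are 23.60/4 = 5.900° apart.
That is 5.900 × 111.2 = 656 km at the equator.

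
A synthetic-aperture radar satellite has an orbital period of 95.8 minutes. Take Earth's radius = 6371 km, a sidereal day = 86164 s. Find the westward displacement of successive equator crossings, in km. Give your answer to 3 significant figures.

2670 km

T = 95.8 min = 5748.0 s.
During one orbit Earth rotates (5748.0 / 86164) × 360° = 24.02°.
At the equator that is 24.02° × (2π·6371/360) km/° = 24.02 × 111.2 = 2670 km.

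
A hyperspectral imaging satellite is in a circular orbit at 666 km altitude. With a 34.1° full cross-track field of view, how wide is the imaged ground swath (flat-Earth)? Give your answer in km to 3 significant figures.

409 km

Half-angle = 34.1°/2 = 17.05°.
Swath width ≈ 2h·tan(θ/2) = 2 × 666 × tan(17.05°) = 408.5 km.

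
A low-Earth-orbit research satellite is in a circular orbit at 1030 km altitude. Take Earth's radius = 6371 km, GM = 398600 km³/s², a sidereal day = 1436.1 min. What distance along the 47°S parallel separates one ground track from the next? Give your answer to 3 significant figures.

2010 km

Semi-major axis a = 6371 + 1030 = 7401 km. Period T = 2π√(a³/μ) = 2π√(7401³/398600) = 6336.5 s = 105.61 min.
Node shift per orbit = (6336.5/86166) × 360° = 26.47°.
Equatorial spacing = 26.47 × 111.2 km/° = 2944 km.
At 47° latitude, spacing = 2944 × cos(47°) = 2008 km.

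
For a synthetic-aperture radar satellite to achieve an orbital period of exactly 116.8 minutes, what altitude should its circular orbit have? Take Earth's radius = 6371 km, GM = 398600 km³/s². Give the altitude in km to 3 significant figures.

1540 km

T = 116.8 min = 7008.0 s.
From T = 2π√(a³/μ): a = (μ T²/4π²)^(1/3) = (398600 × 7008.0² / 4π²)^(1/3) = 7915 km.
Altitude h = a − R = 7915 − 6371 = 1544 km.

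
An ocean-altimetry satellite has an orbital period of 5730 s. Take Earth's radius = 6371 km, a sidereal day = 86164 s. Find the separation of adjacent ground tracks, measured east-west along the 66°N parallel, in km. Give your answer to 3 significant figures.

Node shift per orbit = (5730.0/86164) × 360° = 23.94°.
Equatorial spacing = 23.94 × 111.2 km/° = 2662 km.
At 66° latitude, spacing = 2662 × cos(66°) = 1083 km.

1080 km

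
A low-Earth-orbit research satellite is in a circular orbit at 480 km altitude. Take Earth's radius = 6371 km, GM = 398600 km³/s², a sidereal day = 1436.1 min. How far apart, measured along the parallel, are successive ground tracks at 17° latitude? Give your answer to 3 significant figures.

2510 km

Semi-major axis a = 6371 + 480 = 6851 km. Period T = 2π√(a³/μ) = 2π√(6851³/398600) = 5643.4 s = 94.06 min.
Node shift per orbit = (5643.4/86166) × 360° = 23.58°.
Equatorial spacing = 23.58 × 111.2 km/° = 2622 km.
At 17° latitude, spacing = 2622 × cos(17°) = 2507 km.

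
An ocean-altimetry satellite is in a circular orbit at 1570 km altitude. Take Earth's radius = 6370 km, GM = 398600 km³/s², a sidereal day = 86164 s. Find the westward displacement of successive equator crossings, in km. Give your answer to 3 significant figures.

3270 km

Semi-major axis a = 6370 + 1570 = 7940 km. Period T = 2π√(a³/μ) = 2π√(7940³/398600) = 7041.1 s = 117.35 min.
During one orbit Earth rotates (7041.1 / 86164) × 360° = 29.42°.
At the equator that is 29.42° × (2π·6370/360) km/° = 29.42 × 111.2 = 3271 km.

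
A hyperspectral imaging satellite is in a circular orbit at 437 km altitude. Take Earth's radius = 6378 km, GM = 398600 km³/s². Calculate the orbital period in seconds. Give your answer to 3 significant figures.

5600 seconds

Semi-major axis a = 6378 + 437 = 6815 km. Period T = 2π√(a³/μ) = 2π√(6815³/398600) = 5599.0 s = 93.32 min.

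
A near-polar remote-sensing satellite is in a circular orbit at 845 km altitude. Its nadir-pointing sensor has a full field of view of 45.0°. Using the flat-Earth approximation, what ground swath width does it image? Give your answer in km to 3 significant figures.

700 km

Half-angle = 45.0°/2 = 22.5°.
Swath width ≈ 2h·tan(θ/2) = 2 × 845 × tan(22.5°) = 700.0 km.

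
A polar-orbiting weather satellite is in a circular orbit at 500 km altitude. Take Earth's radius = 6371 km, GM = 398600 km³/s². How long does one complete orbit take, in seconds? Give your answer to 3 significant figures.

Semi-major axis a = 6371 + 500 = 6871 km. Period T = 2π√(a³/μ) = 2π√(6871³/398600) = 5668.1 s = 94.47 min.

5670 seconds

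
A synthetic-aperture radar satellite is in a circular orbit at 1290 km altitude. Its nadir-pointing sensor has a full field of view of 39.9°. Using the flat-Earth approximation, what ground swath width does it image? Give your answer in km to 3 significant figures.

936 km

Half-angle = 39.9°/2 = 19.95°.
Swath width ≈ 2h·tan(θ/2) = 2 × 1290 × tan(19.95°) = 936.5 km.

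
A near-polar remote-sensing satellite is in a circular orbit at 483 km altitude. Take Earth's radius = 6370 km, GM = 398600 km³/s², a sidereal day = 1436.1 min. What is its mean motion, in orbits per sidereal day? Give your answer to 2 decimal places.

15.26

Semi-major axis a = 6370 + 483 = 6853 km. Period T = 2π√(a³/μ) = 2π√(6853³/398600) = 5645.9 s = 94.10 min.
Orbits per sidereal day = 86166 / 5645.9 = 15.262.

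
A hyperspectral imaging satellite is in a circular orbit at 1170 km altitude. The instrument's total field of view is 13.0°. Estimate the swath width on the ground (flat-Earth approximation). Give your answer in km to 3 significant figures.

Half-angle = 13.0°/2 = 6.5°.
Swath width ≈ 2h·tan(θ/2) = 2 × 1170 × tan(6.5°) = 266.6 km.

267 km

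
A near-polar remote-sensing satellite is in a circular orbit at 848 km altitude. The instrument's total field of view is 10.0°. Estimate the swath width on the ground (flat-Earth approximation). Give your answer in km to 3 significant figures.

Half-angle = 10.0°/2 = 5°.
Swath width ≈ 2h·tan(θ/2) = 2 × 848 × tan(5°) = 148.4 km.

148 km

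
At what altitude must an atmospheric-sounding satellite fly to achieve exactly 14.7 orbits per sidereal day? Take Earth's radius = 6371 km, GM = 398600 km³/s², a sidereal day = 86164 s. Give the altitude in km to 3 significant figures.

Required period T = 86164 / 14.7 = 5861.5 s.
From T = 2π√(a³/μ): a = (μ T²/4π²)^(1/3) = (398600 × 5861.5² / 4π²)^(1/3) = 7026 km.
Altitude h = a − R = 7026 − 6371 = 655 km.

655 km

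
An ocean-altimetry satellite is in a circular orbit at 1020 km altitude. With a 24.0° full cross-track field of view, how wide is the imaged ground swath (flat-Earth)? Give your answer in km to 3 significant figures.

Half-angle = 24.0°/2 = 12°.
Swath width ≈ 2h·tan(θ/2) = 2 × 1020 × tan(12°) = 433.6 km.

434 km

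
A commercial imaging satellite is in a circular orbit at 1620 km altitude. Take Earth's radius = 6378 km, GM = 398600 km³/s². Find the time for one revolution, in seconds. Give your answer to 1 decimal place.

Semi-major axis a = 6378 + 1620 = 7998 km. Period T = 2π√(a³/μ) = 2π√(7998³/398600) = 7118.4 s = 118.64 min.

7118.4 seconds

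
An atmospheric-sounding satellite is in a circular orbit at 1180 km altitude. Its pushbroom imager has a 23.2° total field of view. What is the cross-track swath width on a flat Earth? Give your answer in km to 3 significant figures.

484 km

Half-angle = 23.2°/2 = 11.6°.
Swath width ≈ 2h·tan(θ/2) = 2 × 1180 × tan(11.6°) = 484.4 km.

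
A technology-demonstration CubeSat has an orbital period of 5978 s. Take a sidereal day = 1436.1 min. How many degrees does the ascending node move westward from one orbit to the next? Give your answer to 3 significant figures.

25.0°

During one orbit Earth rotates (5978.0 / 86166) × 360° = 24.98°.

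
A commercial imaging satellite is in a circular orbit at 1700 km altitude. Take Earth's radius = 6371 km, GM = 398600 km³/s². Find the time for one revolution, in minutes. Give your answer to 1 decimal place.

120.3 min

Semi-major axis a = 6371 + 1700 = 8071 km. Period T = 2π√(a³/μ) = 2π√(8071³/398600) = 7216.1 s = 120.27 min.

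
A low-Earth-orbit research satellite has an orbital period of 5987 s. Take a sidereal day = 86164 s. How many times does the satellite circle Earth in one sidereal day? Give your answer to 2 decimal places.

14.39

Orbits per sidereal day = 86164 / 5987.0 = 14.392.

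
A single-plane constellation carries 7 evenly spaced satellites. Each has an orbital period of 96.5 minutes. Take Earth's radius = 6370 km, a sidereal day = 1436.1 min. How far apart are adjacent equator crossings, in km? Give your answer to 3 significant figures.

T = 96.5 min = 5790.0 s.
Single-satellite node shift = (5790.0/86166) × 360° = 24.19°.
With 7 satellites evenly phased, successive equator crossings are 24.19/7 = 3.456° apart.
That is 3.456 × 111.2 = 384 km at the equator.

384 km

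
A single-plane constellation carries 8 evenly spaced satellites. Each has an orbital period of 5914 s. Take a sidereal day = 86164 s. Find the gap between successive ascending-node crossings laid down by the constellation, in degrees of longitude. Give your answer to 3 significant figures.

Single-satellite node shift = (5914.0/86164) × 360° = 24.71°.
With 8 satellites evenly phased, successive equator crossings are 24.71/8 = 3.089° apart.

3.09°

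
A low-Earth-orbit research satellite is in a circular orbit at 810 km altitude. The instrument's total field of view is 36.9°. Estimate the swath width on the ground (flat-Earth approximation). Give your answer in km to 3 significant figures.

540 km

Half-angle = 36.9°/2 = 18.45°.
Swath width ≈ 2h·tan(θ/2) = 2 × 810 × tan(18.45°) = 540.5 km.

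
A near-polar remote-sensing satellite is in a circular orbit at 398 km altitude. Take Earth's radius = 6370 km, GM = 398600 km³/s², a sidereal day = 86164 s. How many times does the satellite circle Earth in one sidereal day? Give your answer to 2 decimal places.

15.55

Semi-major axis a = 6370 + 398 = 6768 km. Period T = 2π√(a³/μ) = 2π√(6768³/398600) = 5541.2 s = 92.35 min.
Orbits per sidereal day = 86164 / 5541.2 = 15.550.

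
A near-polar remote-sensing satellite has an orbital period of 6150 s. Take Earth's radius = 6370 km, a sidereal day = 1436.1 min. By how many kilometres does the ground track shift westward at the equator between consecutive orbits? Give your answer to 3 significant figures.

2860 km

During one orbit Earth rotates (6150.0 / 86166) × 360° = 25.69°.
At the equator that is 25.69° × (2π·6370/360) km/° = 25.69 × 111.2 = 2857 km.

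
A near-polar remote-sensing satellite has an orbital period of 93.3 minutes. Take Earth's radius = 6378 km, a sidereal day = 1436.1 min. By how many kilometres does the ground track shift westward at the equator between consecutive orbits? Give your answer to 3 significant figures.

T = 93.3 min = 5598.0 s.
During one orbit Earth rotates (5598.0 / 86166) × 360° = 23.39°.
At the equator that is 23.39° × (2π·6378/360) km/° = 23.39 × 111.3 = 2604 km.

2600 km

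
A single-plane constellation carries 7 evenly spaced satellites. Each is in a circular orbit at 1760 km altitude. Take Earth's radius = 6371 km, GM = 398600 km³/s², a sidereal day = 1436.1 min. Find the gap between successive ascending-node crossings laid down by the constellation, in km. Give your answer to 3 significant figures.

Semi-major axis a = 6371 + 1760 = 8131 km. Period T = 2π√(a³/μ) = 2π√(8131³/398600) = 7296.7 s = 121.61 min.
Single-satellite node shift = (7296.7/86166) × 360° = 30.49°.
With 7 satellites evenly phased, successive equator crossings are 30.49/7 = 4.355° apart.
That is 4.355 × 111.2 = 484 km at the equator.

484 km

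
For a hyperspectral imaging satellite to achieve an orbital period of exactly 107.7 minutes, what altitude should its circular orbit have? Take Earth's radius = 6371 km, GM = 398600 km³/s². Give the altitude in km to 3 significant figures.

T = 107.7 min = 6462.0 s.
From T = 2π√(a³/μ): a = (μ T²/4π²)^(1/3) = (398600 × 6462.0² / 4π²)^(1/3) = 7498 km.
Altitude h = a − R = 7498 − 6371 = 1127 km.

1130 km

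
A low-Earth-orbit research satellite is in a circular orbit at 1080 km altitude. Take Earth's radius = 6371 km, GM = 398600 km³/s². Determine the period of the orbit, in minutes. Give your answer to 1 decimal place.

106.7 min

Semi-major axis a = 6371 + 1080 = 7451 km. Period T = 2π√(a³/μ) = 2π√(7451³/398600) = 6400.8 s = 106.68 min.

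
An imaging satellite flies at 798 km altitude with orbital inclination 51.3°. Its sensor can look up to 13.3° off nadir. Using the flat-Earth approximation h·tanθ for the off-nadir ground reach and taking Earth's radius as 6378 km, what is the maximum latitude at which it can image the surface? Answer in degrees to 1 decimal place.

For a prograde orbit the ground track reaches latitude ±i = ±51.3°.
Sensor half-swath on the ground ≈ 798·tan(13.3°) = 189 km = 1.69° of latitude.
Maximum observable latitude ≈ 51.3 + 1.69 = 53.0°.

53.0°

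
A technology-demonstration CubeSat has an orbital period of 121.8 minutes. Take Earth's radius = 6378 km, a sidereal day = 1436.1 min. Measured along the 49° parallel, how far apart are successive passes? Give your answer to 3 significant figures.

2230 km

T = 121.8 min = 7308.0 s.
Node shift per orbit = (7308.0/86166) × 360° = 30.53°.
Equatorial spacing = 30.53 × 111.3 km/° = 3399 km.
At 49° latitude, spacing = 3399 × cos(49°) = 2230 km.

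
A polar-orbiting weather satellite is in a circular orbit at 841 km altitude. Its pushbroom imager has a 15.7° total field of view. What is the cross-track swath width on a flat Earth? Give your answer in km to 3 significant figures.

Half-angle = 15.7°/2 = 7.85°.
Swath width ≈ 2h·tan(θ/2) = 2 × 841 × tan(7.85°) = 231.9 km.

232 km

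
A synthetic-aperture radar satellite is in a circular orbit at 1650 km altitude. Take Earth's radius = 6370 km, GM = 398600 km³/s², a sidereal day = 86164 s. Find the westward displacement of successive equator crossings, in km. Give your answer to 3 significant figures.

Semi-major axis a = 6370 + 1650 = 8020 km. Period T = 2π√(a³/μ) = 2π√(8020³/398600) = 7147.8 s = 119.13 min.
During one orbit Earth rotates (7147.8 / 86164) × 360° = 29.86°.
At the equator that is 29.86° × (2π·6370/360) km/° = 29.86 × 111.2 = 3320 km.

3320 km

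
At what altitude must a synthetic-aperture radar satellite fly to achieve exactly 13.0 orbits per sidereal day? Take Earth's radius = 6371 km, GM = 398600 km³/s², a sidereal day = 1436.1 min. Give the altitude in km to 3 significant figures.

1260 km

Required period T = 86166 / 13.0 = 6628.2 s.
From T = 2π√(a³/μ): a = (μ T²/4π²)^(1/3) = (398600 × 6628.2² / 4π²)^(1/3) = 7626 km.
Altitude h = a − R = 7626 − 6371 = 1255 km.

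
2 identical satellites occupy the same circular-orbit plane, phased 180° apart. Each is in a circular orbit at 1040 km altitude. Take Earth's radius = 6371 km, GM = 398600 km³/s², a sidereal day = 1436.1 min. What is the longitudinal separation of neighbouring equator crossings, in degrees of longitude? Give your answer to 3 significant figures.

Semi-major axis a = 6371 + 1040 = 7411 km. Period T = 2π√(a³/μ) = 2π√(7411³/398600) = 6349.3 s = 105.82 min.
Single-satellite node shift = (6349.3/86166) × 360° = 26.53°.
With 2 satellites evenly phased, successive equator crossings are 26.53/2 = 13.264° apart.

13.3°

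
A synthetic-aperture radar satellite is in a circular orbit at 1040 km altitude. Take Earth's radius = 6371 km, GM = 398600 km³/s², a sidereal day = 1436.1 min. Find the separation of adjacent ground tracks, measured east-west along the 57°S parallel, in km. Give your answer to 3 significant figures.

Semi-major axis a = 6371 + 1040 = 7411 km. Period T = 2π√(a³/μ) = 2π√(7411³/398600) = 6349.3 s = 105.82 min.
Node shift per orbit = (6349.3/86166) × 360° = 26.53°.
Equatorial spacing = 26.53 × 111.2 km/° = 2950 km.
At 57° latitude, spacing = 2950 × cos(57°) = 1607 km.

1610 km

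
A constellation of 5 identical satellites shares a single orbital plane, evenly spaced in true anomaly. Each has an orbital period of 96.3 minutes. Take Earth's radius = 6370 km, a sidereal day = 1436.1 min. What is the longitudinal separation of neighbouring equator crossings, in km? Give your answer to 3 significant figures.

537 km

T = 96.3 min = 5778.0 s.
Single-satellite node shift = (5778.0/86166) × 360° = 24.14°.
With 5 satellites evenly phased, successive equator crossings are 24.14/5 = 4.828° apart.
That is 4.828 × 111.2 = 537 km at the equator.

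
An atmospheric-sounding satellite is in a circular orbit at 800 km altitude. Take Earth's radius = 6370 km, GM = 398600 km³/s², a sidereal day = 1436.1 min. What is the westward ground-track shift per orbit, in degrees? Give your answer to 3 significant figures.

25.2°

Semi-major axis a = 6370 + 800 = 7170 km. Period T = 2π√(a³/μ) = 2π√(7170³/398600) = 6042.1 s = 100.70 min.
During one orbit Earth rotates (6042.1 / 86166) × 360° = 25.24°.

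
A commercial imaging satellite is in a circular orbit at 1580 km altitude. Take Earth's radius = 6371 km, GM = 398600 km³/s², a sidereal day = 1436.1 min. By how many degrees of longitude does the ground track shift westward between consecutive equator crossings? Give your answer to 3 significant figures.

29.5°

Semi-major axis a = 6371 + 1580 = 7951 km. Period T = 2π√(a³/μ) = 2π√(7951³/398600) = 7055.8 s = 117.60 min.
During one orbit Earth rotates (7055.8 / 86166) × 360° = 29.48°.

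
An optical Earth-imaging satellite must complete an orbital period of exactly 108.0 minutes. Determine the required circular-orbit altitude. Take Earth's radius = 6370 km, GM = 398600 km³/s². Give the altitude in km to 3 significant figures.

1140 km

T = 108.0 min = 6480.0 s.
From T = 2π√(a³/μ): a = (μ T²/4π²)^(1/3) = (398600 × 6480.0² / 4π²)^(1/3) = 7512 km.
Altitude h = a − R = 7512 − 6370 = 1142 km.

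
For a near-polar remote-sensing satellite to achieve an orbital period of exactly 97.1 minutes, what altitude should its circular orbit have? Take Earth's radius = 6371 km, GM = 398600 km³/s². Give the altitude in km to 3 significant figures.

T = 97.1 min = 5826.0 s.
From T = 2π√(a³/μ): a = (μ T²/4π²)^(1/3) = (398600 × 5826.0² / 4π²)^(1/3) = 6998 km.
Altitude h = a − R = 6998 − 6371 = 627 km.

627 km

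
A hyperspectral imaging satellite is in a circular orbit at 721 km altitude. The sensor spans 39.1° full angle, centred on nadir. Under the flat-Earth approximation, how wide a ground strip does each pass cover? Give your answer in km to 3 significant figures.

512 km

Half-angle = 39.1°/2 = 19.55°.
Swath width ≈ 2h·tan(θ/2) = 2 × 721 × tan(19.55°) = 512.1 km.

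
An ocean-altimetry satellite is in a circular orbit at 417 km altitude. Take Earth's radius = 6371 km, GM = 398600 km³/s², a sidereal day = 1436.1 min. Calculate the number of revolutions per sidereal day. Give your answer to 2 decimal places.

15.48

Semi-major axis a = 6371 + 417 = 6788 km. Period T = 2π√(a³/μ) = 2π√(6788³/398600) = 5565.8 s = 92.76 min.
Orbits per sidereal day = 86166 / 5565.8 = 15.481.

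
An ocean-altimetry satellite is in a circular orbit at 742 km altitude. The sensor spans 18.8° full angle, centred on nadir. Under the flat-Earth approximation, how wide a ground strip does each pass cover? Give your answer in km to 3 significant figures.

246 km

Half-angle = 18.8°/2 = 9.4°.
Swath width ≈ 2h·tan(θ/2) = 2 × 742 × tan(9.4°) = 245.7 km.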